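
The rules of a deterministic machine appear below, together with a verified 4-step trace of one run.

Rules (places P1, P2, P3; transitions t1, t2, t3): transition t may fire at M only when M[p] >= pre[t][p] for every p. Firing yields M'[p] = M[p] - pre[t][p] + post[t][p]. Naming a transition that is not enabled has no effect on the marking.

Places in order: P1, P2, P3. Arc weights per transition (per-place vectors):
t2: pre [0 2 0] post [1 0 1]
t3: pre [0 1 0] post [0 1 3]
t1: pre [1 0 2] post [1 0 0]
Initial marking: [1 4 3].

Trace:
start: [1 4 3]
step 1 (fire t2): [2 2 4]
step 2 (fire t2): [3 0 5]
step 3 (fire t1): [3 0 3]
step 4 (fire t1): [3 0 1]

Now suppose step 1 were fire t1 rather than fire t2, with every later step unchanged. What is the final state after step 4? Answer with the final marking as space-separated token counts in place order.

2 2 0

(re-executing from step 1 with the substitution; state before step 1: [1 4 3])
step 1 (fire t1): [1 4 1]
step 2 (fire t2): [2 2 2]
step 3 (fire t1): [2 2 0]
step 4 (fire t1): [2 2 0]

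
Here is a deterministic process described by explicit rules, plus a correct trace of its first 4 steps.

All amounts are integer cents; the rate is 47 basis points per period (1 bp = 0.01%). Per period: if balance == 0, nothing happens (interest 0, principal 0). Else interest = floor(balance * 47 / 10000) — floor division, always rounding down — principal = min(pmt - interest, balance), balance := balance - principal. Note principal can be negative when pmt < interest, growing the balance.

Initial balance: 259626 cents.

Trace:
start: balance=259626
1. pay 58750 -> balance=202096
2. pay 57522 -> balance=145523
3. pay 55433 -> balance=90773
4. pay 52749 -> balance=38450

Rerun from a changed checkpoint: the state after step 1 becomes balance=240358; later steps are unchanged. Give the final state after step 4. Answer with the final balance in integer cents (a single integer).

state after step 1 := balance=240358
2. pay 57522 -> balance=183965
3. pay 55433 -> balance=129396
4. pay 52749 -> balance=77255

77255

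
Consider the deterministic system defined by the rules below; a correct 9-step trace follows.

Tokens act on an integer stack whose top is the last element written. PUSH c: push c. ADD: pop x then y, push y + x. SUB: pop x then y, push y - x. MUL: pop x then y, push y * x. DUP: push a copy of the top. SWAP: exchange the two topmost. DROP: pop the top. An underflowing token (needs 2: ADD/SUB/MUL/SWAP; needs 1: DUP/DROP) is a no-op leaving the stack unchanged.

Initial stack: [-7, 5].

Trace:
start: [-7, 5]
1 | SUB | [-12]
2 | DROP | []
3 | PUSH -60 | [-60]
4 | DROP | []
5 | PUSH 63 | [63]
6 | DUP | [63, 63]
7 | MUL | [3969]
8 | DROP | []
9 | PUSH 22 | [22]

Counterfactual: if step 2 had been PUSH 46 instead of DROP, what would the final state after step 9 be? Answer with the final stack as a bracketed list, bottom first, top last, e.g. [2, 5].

[-12, 46, 22]

(re-executing from step 2 with the substitution; state before step 2: [-12])
2 | PUSH 46 | [-12, 46]
3 | PUSH -60 | [-12, 46, -60]
4 | DROP | [-12, 46]
5 | PUSH 63 | [-12, 46, 63]
6 | DUP | [-12, 46, 63, 63]
7 | MUL | [-12, 46, 3969]
8 | DROP | [-12, 46]
9 | PUSH 22 | [-12, 46, 22]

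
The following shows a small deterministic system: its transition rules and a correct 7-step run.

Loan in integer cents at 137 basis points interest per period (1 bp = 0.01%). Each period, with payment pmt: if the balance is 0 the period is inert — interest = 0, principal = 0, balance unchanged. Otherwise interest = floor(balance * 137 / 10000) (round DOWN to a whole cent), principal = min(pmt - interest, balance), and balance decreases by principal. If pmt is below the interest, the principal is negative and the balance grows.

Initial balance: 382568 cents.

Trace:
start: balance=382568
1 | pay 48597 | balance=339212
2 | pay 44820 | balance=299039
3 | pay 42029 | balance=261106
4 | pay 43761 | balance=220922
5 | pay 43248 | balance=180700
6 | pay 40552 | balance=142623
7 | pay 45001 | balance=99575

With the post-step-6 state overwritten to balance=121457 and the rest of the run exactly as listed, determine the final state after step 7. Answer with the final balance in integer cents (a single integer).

78119

state after step 6 := balance=121457
7 | pay 45001 | balance=78119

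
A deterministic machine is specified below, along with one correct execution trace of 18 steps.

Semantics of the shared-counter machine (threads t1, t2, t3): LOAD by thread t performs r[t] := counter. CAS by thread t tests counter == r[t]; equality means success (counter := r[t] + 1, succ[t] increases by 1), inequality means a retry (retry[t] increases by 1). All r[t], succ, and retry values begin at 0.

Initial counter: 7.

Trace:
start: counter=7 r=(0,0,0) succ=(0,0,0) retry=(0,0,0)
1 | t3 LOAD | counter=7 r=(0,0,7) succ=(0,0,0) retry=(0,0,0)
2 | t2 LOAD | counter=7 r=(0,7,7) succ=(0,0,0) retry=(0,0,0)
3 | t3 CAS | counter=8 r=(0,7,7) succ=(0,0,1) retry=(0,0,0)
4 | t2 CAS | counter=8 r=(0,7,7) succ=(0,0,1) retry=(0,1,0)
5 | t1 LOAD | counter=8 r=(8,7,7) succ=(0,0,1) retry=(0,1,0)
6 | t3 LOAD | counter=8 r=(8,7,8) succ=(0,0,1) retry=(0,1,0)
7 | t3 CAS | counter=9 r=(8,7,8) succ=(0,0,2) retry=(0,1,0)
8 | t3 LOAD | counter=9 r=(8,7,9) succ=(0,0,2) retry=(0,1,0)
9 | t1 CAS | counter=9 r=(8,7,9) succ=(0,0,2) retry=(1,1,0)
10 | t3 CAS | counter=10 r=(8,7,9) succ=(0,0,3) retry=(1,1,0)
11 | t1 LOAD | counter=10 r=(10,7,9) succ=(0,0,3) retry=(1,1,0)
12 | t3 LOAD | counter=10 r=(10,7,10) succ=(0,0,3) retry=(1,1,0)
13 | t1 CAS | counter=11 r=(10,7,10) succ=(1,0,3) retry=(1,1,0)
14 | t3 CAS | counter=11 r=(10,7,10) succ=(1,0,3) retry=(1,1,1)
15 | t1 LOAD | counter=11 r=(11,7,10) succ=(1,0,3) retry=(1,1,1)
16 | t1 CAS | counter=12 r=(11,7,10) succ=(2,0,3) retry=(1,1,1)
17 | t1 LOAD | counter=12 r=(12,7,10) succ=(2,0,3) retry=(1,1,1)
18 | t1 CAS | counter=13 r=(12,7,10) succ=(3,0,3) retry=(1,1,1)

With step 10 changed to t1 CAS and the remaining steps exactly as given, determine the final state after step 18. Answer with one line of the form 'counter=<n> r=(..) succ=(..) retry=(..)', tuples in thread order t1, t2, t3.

(re-executing from step 10 with the substitution; state before step 10: counter=9 r=(8,7,9) succ=(0,0,2) retry=(1,1,0))
10 | t1 CAS | counter=9 r=(8,7,9) succ=(0,0,2) retry=(2,1,0)
11 | t1 LOAD | counter=9 r=(9,7,9) succ=(0,0,2) retry=(2,1,0)
12 | t3 LOAD | counter=9 r=(9,7,9) succ=(0,0,2) retry=(2,1,0)
13 | t1 CAS | counter=10 r=(9,7,9) succ=(1,0,2) retry=(2,1,0)
14 | t3 CAS | counter=10 r=(9,7,9) succ=(1,0,2) retry=(2,1,1)
15 | t1 LOAD | counter=10 r=(10,7,9) succ=(1,0,2) retry=(2,1,1)
16 | t1 CAS | counter=11 r=(10,7,9) succ=(2,0,2) retry=(2,1,1)
17 | t1 LOAD | counter=11 r=(11,7,9) succ=(2,0,2) retry=(2,1,1)
18 | t1 CAS | counter=12 r=(11,7,9) succ=(3,0,2) retry=(2,1,1)

counter=12 r=(11,7,9) succ=(3,0,2) retry=(2,1,1)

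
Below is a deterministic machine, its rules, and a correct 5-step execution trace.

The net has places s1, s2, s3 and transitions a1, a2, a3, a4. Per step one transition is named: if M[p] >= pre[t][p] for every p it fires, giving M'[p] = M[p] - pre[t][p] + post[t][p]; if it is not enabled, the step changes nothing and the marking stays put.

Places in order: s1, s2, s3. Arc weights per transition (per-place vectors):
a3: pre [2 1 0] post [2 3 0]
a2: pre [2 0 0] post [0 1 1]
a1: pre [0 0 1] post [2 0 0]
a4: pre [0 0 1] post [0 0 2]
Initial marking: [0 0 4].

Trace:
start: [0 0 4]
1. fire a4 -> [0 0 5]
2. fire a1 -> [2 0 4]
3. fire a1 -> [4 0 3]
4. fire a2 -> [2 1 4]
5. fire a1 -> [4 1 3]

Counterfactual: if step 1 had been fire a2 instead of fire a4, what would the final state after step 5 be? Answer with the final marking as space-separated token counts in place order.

4 1 2

(re-executing from step 1 with the substitution; state before step 1: [0 0 4])
1. fire a2 -> [0 0 4]
2. fire a1 -> [2 0 3]
3. fire a1 -> [4 0 2]
4. fire a2 -> [2 1 3]
5. fire a1 -> [4 1 2]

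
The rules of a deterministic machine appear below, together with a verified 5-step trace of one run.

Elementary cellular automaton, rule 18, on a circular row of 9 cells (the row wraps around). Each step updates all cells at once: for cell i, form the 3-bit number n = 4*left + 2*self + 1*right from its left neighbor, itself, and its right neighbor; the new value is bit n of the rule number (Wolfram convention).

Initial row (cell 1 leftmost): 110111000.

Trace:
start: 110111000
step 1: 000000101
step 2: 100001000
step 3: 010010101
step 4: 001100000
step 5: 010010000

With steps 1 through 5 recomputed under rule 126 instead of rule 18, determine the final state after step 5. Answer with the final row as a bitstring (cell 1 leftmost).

000011110

(re-executing steps 1..5 under rule 126; state before step 1: 110111000)
step 1: 111101101
step 2: 000111111
step 3: 101100001
step 4: 111110011
step 5: 000011110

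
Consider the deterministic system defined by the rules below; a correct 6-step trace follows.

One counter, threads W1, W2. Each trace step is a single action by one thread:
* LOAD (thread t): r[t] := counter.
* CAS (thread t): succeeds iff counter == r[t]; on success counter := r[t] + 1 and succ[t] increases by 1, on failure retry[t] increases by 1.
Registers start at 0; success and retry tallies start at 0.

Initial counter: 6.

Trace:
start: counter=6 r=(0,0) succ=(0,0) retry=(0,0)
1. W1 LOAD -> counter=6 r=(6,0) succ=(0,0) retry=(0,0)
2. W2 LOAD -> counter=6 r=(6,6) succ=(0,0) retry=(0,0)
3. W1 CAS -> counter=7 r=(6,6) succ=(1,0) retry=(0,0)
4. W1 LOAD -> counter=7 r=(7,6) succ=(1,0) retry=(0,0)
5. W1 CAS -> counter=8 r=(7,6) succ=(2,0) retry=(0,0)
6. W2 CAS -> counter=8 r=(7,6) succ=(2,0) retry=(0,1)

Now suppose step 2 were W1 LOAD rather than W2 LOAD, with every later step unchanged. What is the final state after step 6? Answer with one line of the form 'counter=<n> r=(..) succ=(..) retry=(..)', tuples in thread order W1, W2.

counter=8 r=(7,0) succ=(2,0) retry=(0,1)

(re-executing from step 2 with the substitution; state before step 2: counter=6 r=(6,0) succ=(0,0) retry=(0,0))
2. W1 LOAD -> counter=6 r=(6,0) succ=(0,0) retry=(0,0)
3. W1 CAS -> counter=7 r=(6,0) succ=(1,0) retry=(0,0)
4. W1 LOAD -> counter=7 r=(7,0) succ=(1,0) retry=(0,0)
5. W1 CAS -> counter=8 r=(7,0) succ=(2,0) retry=(0,0)
6. W2 CAS -> counter=8 r=(7,0) succ=(2,0) retry=(0,1)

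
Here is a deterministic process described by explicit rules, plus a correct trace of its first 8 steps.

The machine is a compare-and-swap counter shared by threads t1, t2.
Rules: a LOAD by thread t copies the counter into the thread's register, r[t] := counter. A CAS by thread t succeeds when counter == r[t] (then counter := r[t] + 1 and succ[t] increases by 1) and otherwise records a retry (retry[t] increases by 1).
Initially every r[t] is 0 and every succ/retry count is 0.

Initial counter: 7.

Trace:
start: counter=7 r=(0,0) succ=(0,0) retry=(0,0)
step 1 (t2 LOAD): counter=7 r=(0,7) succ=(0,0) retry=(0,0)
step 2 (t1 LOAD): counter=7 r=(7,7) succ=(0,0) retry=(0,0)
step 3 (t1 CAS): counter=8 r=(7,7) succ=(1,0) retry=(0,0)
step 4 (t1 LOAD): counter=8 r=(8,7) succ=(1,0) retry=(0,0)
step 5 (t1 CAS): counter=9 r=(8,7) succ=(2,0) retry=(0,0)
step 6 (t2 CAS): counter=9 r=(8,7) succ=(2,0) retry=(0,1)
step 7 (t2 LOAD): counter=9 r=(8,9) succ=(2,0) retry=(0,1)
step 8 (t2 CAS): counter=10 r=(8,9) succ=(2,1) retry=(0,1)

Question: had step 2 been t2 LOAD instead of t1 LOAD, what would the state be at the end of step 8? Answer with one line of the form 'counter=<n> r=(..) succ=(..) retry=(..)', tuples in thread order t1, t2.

(re-executing from step 2 with the substitution; state before step 2: counter=7 r=(0,7) succ=(0,0) retry=(0,0))
step 2 (t2 LOAD): counter=7 r=(0,7) succ=(0,0) retry=(0,0)
step 3 (t1 CAS): counter=7 r=(0,7) succ=(0,0) retry=(1,0)
step 4 (t1 LOAD): counter=7 r=(7,7) succ=(0,0) retry=(1,0)
step 5 (t1 CAS): counter=8 r=(7,7) succ=(1,0) retry=(1,0)
step 6 (t2 CAS): counter=8 r=(7,7) succ=(1,0) retry=(1,1)
step 7 (t2 LOAD): counter=8 r=(7,8) succ=(1,0) retry=(1,1)
step 8 (t2 CAS): counter=9 r=(7,8) succ=(1,1) retry=(1,1)

counter=9 r=(7,8) succ=(1,1) retry=(1,1)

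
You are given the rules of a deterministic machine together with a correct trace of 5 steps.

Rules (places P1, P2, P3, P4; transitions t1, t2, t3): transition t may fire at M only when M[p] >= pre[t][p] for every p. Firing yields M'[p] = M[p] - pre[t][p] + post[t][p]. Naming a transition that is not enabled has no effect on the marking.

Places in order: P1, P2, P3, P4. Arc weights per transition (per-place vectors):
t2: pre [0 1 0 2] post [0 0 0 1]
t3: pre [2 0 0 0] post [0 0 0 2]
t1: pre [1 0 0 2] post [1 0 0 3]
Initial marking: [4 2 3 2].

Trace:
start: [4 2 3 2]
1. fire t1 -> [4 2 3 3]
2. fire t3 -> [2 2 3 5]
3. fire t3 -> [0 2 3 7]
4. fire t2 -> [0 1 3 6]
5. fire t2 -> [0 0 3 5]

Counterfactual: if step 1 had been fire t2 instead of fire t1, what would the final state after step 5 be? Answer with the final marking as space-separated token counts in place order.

0 0 3 4

(re-executing from step 1 with the substitution; state before step 1: [4 2 3 2])
1. fire t2 -> [4 1 3 1]
2. fire t3 -> [2 1 3 3]
3. fire t3 -> [0 1 3 5]
4. fire t2 -> [0 0 3 4]
5. fire t2 -> [0 0 3 4]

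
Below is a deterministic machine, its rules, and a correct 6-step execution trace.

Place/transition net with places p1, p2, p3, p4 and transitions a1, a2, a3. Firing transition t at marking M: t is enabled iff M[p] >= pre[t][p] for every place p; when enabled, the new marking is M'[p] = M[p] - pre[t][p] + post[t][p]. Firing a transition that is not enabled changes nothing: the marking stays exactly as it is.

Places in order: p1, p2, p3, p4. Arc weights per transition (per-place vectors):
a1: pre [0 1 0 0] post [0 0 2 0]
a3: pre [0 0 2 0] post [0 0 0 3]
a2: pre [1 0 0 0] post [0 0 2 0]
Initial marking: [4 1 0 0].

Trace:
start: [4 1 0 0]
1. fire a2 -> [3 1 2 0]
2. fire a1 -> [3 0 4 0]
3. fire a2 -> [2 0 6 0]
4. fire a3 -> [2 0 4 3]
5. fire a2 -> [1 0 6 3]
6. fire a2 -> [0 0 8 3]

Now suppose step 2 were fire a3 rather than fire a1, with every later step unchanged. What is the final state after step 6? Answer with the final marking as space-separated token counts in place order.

0 1 4 6

(re-executing from step 2 with the substitution; state before step 2: [3 1 2 0])
2. fire a3 -> [3 1 0 3]
3. fire a2 -> [2 1 2 3]
4. fire a3 -> [2 1 0 6]
5. fire a2 -> [1 1 2 6]
6. fire a2 -> [0 1 4 6]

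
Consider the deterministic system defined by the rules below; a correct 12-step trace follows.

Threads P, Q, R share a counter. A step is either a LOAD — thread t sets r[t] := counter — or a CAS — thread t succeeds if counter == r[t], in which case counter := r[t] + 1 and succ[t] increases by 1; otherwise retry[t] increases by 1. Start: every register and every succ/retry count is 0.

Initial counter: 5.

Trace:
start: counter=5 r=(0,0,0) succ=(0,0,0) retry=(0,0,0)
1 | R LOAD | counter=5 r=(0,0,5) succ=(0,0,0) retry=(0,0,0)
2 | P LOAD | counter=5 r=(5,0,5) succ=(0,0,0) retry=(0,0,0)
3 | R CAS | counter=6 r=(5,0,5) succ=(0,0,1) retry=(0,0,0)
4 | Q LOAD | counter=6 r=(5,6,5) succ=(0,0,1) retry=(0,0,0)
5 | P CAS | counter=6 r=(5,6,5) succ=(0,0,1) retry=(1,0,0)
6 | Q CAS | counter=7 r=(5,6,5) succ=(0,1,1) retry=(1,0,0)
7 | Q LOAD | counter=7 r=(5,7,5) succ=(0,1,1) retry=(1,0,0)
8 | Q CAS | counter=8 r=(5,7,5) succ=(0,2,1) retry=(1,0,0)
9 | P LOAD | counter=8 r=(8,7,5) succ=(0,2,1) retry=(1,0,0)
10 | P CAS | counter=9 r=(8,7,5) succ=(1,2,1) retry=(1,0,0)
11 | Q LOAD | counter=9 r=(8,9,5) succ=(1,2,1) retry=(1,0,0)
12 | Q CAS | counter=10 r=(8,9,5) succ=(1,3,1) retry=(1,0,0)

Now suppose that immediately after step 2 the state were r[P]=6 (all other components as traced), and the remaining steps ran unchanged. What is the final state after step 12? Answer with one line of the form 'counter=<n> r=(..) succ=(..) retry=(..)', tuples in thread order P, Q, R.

state after step 2 := counter=5 r=(6,0,5) succ=(0,0,0) retry=(0,0,0)
3 | R CAS | counter=6 r=(6,0,5) succ=(0,0,1) retry=(0,0,0)
4 | Q LOAD | counter=6 r=(6,6,5) succ=(0,0,1) retry=(0,0,0)
5 | P CAS | counter=7 r=(6,6,5) succ=(1,0,1) retry=(0,0,0)
6 | Q CAS | counter=7 r=(6,6,5) succ=(1,0,1) retry=(0,1,0)
7 | Q LOAD | counter=7 r=(6,7,5) succ=(1,0,1) retry=(0,1,0)
8 | Q CAS | counter=8 r=(6,7,5) succ=(1,1,1) retry=(0,1,0)
9 | P LOAD | counter=8 r=(8,7,5) succ=(1,1,1) retry=(0,1,0)
10 | P CAS | counter=9 r=(8,7,5) succ=(2,1,1) retry=(0,1,0)
11 | Q LOAD | counter=9 r=(8,9,5) succ=(2,1,1) retry=(0,1,0)
12 | Q CAS | counter=10 r=(8,9,5) succ=(2,2,1) retry=(0,1,0)

counter=10 r=(8,9,5) succ=(2,2,1) retry=(0,1,0)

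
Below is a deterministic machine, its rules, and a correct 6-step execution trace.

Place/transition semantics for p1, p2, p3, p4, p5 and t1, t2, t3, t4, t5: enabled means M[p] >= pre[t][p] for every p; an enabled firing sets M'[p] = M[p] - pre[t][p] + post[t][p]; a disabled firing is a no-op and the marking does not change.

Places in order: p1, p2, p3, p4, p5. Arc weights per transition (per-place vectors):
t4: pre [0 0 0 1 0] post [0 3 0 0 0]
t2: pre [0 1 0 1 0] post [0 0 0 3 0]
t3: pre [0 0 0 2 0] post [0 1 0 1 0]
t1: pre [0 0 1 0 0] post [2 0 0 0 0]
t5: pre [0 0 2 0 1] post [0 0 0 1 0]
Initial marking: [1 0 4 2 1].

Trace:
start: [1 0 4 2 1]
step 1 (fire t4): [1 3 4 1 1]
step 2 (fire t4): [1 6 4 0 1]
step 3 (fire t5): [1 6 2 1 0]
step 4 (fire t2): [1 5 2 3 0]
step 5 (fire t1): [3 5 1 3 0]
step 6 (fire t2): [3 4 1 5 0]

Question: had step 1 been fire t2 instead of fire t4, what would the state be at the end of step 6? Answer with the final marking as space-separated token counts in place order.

(re-executing from step 1 with the substitution; state before step 1: [1 0 4 2 1])
step 1 (fire t2): [1 0 4 2 1]
step 2 (fire t4): [1 3 4 1 1]
step 3 (fire t5): [1 3 2 2 0]
step 4 (fire t2): [1 2 2 4 0]
step 5 (fire t1): [3 2 1 4 0]
step 6 (fire t2): [3 1 1 6 0]

3 1 1 6 0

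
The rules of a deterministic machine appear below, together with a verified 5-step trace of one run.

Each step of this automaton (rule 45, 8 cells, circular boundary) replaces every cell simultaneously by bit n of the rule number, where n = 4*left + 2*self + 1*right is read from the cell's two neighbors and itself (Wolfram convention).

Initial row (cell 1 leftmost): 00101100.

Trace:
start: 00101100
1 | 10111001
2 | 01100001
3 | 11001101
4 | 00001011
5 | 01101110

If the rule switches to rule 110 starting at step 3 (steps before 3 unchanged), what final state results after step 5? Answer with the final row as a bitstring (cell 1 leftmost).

01101110

(re-executing steps 3..5 under rule 110; state before step 3: 01100001)
3 | 11100011
4 | 00100110
5 | 01101110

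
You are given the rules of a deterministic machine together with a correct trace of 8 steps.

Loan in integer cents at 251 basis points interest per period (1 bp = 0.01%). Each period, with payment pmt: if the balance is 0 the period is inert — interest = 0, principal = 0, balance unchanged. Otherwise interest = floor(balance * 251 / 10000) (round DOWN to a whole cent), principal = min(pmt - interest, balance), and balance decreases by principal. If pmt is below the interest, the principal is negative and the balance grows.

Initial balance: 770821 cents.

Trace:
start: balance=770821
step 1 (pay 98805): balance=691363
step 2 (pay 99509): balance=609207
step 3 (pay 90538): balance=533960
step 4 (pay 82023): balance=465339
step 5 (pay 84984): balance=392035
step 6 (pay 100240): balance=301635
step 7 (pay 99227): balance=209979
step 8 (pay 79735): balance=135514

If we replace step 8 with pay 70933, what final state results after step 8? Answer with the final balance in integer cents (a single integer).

(re-executing from step 8 with the substitution; state before step 8: balance=209979)
step 8 (pay 70933): balance=144316

144316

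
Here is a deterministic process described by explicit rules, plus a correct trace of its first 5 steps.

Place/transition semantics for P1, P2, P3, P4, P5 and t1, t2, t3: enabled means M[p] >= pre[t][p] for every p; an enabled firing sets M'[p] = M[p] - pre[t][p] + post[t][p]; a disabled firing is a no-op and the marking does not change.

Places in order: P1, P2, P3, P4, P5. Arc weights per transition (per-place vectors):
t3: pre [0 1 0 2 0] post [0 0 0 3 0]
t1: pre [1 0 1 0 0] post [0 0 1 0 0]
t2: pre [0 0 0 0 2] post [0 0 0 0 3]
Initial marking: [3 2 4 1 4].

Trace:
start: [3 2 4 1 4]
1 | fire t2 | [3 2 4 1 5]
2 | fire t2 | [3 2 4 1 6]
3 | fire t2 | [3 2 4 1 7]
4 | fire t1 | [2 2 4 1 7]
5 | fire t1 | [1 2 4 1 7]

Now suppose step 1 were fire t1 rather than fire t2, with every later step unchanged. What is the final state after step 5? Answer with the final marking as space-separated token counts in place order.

0 2 4 1 6

(re-executing from step 1 with the substitution; state before step 1: [3 2 4 1 4])
1 | fire t1 | [2 2 4 1 4]
2 | fire t2 | [2 2 4 1 5]
3 | fire t2 | [2 2 4 1 6]
4 | fire t1 | [1 2 4 1 6]
5 | fire t1 | [0 2 4 1 6]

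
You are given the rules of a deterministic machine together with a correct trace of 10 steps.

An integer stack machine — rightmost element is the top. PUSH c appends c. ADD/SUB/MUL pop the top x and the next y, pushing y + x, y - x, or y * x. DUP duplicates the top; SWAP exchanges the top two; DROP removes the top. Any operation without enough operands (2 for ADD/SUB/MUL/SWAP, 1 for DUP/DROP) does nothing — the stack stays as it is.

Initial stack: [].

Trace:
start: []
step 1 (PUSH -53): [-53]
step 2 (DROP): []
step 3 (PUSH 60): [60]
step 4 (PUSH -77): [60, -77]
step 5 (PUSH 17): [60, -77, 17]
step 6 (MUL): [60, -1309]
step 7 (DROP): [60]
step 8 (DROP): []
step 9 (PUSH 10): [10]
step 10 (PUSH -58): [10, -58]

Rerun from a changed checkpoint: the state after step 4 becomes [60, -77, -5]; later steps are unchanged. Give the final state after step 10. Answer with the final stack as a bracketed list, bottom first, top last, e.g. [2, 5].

[60, 10, -58]

state after step 4 := [60, -77, -5]
step 5 (PUSH 17): [60, -77, -5, 17]
step 6 (MUL): [60, -77, -85]
step 7 (DROP): [60, -77]
step 8 (DROP): [60]
step 9 (PUSH 10): [60, 10]
step 10 (PUSH -58): [60, 10, -58]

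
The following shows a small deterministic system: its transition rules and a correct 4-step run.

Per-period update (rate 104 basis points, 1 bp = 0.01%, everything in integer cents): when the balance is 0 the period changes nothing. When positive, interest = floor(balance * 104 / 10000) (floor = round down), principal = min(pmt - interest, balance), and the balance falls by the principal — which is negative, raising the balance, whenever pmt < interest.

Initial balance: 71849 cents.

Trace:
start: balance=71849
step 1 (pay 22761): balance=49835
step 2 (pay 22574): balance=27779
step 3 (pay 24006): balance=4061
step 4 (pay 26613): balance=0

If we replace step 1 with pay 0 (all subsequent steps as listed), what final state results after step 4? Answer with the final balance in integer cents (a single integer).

968

(re-executing from step 1 with the substitution; state before step 1: balance=71849)
step 1 (pay 0): balance=72596
step 2 (pay 22574): balance=50776
step 3 (pay 24006): balance=27298
step 4 (pay 26613): balance=968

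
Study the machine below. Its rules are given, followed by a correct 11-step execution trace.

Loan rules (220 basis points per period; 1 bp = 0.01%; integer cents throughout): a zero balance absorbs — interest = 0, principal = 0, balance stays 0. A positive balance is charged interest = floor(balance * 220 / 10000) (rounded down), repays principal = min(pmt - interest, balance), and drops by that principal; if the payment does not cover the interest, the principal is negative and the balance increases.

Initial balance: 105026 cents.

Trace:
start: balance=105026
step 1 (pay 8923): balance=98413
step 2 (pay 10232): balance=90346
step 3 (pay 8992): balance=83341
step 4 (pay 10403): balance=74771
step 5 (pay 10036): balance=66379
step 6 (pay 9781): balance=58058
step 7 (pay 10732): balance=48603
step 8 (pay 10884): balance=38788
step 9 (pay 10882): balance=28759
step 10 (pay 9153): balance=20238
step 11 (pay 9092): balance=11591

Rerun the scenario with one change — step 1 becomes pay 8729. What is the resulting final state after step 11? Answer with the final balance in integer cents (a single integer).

11831

(re-executing from step 1 with the substitution; state before step 1: balance=105026)
step 1 (pay 8729): balance=98607
step 2 (pay 10232): balance=90544
step 3 (pay 8992): balance=83543
step 4 (pay 10403): balance=74977
step 5 (pay 10036): balance=66590
step 6 (pay 9781): balance=58273
step 7 (pay 10732): balance=48823
step 8 (pay 10884): balance=39013
step 9 (pay 10882): balance=28989
step 10 (pay 9153): balance=20473
step 11 (pay 9092): balance=11831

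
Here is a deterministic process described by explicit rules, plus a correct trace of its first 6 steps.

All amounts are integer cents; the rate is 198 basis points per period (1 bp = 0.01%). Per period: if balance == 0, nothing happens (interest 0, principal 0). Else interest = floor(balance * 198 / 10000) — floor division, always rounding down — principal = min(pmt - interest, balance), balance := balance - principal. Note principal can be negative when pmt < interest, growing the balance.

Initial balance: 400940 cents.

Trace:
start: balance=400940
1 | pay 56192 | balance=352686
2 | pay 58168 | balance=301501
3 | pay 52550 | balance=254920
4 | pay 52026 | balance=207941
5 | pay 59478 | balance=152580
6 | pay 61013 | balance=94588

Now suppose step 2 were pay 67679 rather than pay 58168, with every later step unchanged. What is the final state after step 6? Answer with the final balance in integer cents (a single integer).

84301

(re-executing from step 2 with the substitution; state before step 2: balance=352686)
2 | pay 67679 | balance=291990
3 | pay 52550 | balance=245221
4 | pay 52026 | balance=198050
5 | pay 59478 | balance=142493
6 | pay 61013 | balance=84301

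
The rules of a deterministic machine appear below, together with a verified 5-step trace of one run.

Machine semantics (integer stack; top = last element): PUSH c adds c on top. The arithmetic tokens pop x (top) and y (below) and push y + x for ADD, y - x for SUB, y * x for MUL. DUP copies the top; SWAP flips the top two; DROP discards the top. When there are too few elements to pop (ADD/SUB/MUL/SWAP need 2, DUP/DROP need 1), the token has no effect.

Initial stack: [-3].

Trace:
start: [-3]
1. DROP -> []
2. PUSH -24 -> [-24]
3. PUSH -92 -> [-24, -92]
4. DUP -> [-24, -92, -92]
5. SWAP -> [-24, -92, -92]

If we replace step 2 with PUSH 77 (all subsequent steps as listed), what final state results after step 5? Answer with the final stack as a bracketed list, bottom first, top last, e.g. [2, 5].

(re-executing from step 2 with the substitution; state before step 2: [])
2. PUSH 77 -> [77]
3. PUSH -92 -> [77, -92]
4. DUP -> [77, -92, -92]
5. SWAP -> [77, -92, -92]

[77, -92, -92]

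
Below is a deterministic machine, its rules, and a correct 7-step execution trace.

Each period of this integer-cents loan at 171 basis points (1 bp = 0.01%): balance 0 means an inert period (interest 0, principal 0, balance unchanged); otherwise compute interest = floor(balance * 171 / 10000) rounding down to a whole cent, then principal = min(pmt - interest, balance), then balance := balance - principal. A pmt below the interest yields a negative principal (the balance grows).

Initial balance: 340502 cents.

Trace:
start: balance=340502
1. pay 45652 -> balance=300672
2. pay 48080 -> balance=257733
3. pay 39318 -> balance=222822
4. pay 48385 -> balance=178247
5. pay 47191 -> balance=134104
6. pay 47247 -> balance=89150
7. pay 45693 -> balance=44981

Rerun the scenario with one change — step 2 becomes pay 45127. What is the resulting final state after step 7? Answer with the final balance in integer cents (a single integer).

(re-executing from step 2 with the substitution; state before step 2: balance=300672)
2. pay 45127 -> balance=260686
3. pay 39318 -> balance=225825
4. pay 48385 -> balance=181301
5. pay 47191 -> balance=137210
6. pay 47247 -> balance=92309
7. pay 45693 -> balance=48194

48194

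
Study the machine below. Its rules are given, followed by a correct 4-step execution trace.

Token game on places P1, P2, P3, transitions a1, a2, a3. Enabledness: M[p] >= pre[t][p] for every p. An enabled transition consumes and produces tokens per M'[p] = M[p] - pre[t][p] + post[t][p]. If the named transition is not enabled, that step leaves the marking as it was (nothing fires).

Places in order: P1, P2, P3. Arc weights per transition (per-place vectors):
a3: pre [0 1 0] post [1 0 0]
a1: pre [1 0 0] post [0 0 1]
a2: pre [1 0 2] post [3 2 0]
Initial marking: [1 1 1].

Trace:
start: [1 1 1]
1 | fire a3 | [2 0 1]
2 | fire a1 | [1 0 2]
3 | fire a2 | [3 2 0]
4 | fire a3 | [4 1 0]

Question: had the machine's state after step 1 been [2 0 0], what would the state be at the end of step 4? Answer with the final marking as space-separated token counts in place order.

state after step 1 := [2 0 0]
2 | fire a1 | [1 0 1]
3 | fire a2 | [1 0 1]
4 | fire a3 | [1 0 1]

1 0 1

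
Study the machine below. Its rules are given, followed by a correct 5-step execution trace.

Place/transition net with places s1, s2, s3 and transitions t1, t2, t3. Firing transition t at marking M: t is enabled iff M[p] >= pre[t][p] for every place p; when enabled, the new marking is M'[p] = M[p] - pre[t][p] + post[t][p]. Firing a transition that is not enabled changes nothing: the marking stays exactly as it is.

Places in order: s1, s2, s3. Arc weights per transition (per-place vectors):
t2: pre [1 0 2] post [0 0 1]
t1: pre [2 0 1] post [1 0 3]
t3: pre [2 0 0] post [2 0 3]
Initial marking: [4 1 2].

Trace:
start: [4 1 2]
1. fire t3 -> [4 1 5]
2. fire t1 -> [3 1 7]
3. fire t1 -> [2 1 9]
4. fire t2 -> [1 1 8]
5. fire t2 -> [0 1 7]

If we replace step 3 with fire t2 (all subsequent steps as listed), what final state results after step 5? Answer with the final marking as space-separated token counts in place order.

0 1 4

(re-executing from step 3 with the substitution; state before step 3: [3 1 7])
3. fire t2 -> [2 1 6]
4. fire t2 -> [1 1 5]
5. fire t2 -> [0 1 4]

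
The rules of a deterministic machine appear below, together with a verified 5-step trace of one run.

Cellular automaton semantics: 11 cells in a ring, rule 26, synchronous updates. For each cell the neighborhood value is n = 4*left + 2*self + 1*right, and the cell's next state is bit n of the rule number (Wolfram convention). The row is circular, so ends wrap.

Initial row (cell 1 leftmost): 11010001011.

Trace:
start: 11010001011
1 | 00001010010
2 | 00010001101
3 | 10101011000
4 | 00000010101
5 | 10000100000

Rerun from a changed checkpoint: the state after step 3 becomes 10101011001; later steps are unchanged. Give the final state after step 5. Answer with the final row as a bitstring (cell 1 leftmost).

10000100100

state after step 3 := 10101011001
4 | 00000010111
5 | 10000100100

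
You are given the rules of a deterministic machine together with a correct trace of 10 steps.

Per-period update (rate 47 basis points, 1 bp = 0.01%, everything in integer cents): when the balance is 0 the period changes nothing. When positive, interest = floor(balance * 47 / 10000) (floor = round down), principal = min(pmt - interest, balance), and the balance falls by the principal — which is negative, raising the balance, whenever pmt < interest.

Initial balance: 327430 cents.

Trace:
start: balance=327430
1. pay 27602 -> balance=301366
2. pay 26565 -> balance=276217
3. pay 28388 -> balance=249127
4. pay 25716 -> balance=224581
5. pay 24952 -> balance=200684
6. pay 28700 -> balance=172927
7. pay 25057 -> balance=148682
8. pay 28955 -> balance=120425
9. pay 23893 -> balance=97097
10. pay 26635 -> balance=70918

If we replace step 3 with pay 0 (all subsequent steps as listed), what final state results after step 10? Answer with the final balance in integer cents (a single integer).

(re-executing from step 3 with the substitution; state before step 3: balance=276217)
3. pay 0 -> balance=277515
4. pay 25716 -> balance=253103
5. pay 24952 -> balance=229340
6. pay 28700 -> balance=201717
7. pay 25057 -> balance=177608
8. pay 28955 -> balance=149487
9. pay 23893 -> balance=126296
10. pay 26635 -> balance=100254

100254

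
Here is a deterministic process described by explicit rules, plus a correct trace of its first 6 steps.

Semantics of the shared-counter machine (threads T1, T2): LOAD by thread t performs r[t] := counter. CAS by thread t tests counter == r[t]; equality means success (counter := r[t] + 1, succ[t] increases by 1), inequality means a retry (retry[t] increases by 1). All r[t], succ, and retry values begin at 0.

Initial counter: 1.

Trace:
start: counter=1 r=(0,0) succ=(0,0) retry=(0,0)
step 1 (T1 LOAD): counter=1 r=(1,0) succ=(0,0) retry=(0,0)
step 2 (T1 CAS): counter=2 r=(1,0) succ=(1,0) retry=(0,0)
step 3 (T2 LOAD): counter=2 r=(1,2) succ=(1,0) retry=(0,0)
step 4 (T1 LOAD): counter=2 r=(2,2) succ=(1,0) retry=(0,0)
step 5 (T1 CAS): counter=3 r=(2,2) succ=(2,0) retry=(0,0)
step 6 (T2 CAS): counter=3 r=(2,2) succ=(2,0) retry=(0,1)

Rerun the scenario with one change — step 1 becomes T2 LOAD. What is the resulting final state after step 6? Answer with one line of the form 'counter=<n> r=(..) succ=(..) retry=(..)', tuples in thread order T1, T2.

counter=2 r=(1,1) succ=(1,0) retry=(1,1)

(re-executing from step 1 with the substitution; state before step 1: counter=1 r=(0,0) succ=(0,0) retry=(0,0))
step 1 (T2 LOAD): counter=1 r=(0,1) succ=(0,0) retry=(0,0)
step 2 (T1 CAS): counter=1 r=(0,1) succ=(0,0) retry=(1,0)
step 3 (T2 LOAD): counter=1 r=(0,1) succ=(0,0) retry=(1,0)
step 4 (T1 LOAD): counter=1 r=(1,1) succ=(0,0) retry=(1,0)
step 5 (T1 CAS): counter=2 r=(1,1) succ=(1,0) retry=(1,0)
step 6 (T2 CAS): counter=2 r=(1,1) succ=(1,0) retry=(1,1)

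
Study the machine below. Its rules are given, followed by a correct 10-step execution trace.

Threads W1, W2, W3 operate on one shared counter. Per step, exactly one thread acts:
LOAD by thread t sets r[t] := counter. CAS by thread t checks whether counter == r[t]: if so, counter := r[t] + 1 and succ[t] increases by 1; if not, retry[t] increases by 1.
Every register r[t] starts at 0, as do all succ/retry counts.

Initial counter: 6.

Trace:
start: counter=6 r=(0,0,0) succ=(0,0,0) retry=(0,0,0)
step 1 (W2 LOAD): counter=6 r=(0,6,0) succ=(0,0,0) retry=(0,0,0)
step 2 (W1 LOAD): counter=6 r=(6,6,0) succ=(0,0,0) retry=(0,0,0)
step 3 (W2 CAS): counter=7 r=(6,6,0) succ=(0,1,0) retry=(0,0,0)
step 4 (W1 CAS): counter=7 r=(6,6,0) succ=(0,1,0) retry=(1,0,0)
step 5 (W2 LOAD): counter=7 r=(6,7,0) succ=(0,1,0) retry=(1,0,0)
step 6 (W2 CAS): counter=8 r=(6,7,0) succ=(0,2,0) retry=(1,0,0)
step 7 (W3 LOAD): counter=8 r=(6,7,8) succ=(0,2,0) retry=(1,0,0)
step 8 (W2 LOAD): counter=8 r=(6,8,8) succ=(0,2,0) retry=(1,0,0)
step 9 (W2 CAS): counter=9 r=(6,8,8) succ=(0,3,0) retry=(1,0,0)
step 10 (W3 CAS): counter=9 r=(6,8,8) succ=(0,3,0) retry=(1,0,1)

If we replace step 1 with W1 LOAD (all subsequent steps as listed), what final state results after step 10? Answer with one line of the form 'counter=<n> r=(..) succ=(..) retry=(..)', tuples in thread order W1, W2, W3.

(re-executing from step 1 with the substitution; state before step 1: counter=6 r=(0,0,0) succ=(0,0,0) retry=(0,0,0))
step 1 (W1 LOAD): counter=6 r=(6,0,0) succ=(0,0,0) retry=(0,0,0)
step 2 (W1 LOAD): counter=6 r=(6,0,0) succ=(0,0,0) retry=(0,0,0)
step 3 (W2 CAS): counter=6 r=(6,0,0) succ=(0,0,0) retry=(0,1,0)
step 4 (W1 CAS): counter=7 r=(6,0,0) succ=(1,0,0) retry=(0,1,0)
step 5 (W2 LOAD): counter=7 r=(6,7,0) succ=(1,0,0) retry=(0,1,0)
step 6 (W2 CAS): counter=8 r=(6,7,0) succ=(1,1,0) retry=(0,1,0)
step 7 (W3 LOAD): counter=8 r=(6,7,8) succ=(1,1,0) retry=(0,1,0)
step 8 (W2 LOAD): counter=8 r=(6,8,8) succ=(1,1,0) retry=(0,1,0)
step 9 (W2 CAS): counter=9 r=(6,8,8) succ=(1,2,0) retry=(0,1,0)
step 10 (W3 CAS): counter=9 r=(6,8,8) succ=(1,2,0) retry=(0,1,1)

counter=9 r=(6,8,8) succ=(1,2,0) retry=(0,1,1)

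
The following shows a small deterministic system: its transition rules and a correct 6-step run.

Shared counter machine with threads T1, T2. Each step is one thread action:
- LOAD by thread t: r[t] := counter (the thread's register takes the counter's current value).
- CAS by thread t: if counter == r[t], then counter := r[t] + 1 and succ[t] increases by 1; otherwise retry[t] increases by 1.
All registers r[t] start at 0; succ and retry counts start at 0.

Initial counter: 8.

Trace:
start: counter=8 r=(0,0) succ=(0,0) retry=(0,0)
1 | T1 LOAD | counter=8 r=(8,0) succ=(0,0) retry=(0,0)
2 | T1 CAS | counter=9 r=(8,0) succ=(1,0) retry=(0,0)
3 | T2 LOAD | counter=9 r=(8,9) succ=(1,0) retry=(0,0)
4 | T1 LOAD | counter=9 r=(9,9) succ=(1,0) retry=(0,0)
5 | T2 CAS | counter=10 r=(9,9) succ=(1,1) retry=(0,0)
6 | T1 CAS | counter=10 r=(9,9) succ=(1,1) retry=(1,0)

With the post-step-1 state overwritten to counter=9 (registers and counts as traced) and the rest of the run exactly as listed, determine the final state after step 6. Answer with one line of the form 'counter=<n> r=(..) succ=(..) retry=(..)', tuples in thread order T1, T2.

counter=10 r=(9,9) succ=(0,1) retry=(2,0)

state after step 1 := counter=9 r=(8,0) succ=(0,0) retry=(0,0)
2 | T1 CAS | counter=9 r=(8,0) succ=(0,0) retry=(1,0)
3 | T2 LOAD | counter=9 r=(8,9) succ=(0,0) retry=(1,0)
4 | T1 LOAD | counter=9 r=(9,9) succ=(0,0) retry=(1,0)
5 | T2 CAS | counter=10 r=(9,9) succ=(0,1) retry=(1,0)
6 | T1 CAS | counter=10 r=(9,9) succ=(0,1) retry=(2,0)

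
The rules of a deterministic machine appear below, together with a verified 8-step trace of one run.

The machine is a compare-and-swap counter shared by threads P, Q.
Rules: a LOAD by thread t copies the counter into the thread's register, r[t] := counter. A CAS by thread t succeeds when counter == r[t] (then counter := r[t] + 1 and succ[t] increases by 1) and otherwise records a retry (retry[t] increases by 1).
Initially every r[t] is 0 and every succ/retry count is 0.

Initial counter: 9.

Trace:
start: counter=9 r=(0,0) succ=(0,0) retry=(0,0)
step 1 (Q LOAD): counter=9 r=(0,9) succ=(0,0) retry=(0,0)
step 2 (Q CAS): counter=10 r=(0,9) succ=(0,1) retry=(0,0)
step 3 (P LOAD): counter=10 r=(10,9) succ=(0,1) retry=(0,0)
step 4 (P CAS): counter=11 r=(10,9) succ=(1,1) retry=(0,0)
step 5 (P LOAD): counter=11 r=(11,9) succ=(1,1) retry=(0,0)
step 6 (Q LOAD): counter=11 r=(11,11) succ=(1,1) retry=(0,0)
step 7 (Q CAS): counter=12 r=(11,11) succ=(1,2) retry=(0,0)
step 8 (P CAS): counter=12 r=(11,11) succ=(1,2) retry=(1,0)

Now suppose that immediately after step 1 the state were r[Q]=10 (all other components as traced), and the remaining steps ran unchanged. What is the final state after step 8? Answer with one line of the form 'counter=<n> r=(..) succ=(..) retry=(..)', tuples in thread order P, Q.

state after step 1 := counter=9 r=(0,10) succ=(0,0) retry=(0,0)
step 2 (Q CAS): counter=9 r=(0,10) succ=(0,0) retry=(0,1)
step 3 (P LOAD): counter=9 r=(9,10) succ=(0,0) retry=(0,1)
step 4 (P CAS): counter=10 r=(9,10) succ=(1,0) retry=(0,1)
step 5 (P LOAD): counter=10 r=(10,10) succ=(1,0) retry=(0,1)
step 6 (Q LOAD): counter=10 r=(10,10) succ=(1,0) retry=(0,1)
step 7 (Q CAS): counter=11 r=(10,10) succ=(1,1) retry=(0,1)
step 8 (P CAS): counter=11 r=(10,10) succ=(1,1) retry=(1,1)

counter=11 r=(10,10) succ=(1,1) retry=(1,1)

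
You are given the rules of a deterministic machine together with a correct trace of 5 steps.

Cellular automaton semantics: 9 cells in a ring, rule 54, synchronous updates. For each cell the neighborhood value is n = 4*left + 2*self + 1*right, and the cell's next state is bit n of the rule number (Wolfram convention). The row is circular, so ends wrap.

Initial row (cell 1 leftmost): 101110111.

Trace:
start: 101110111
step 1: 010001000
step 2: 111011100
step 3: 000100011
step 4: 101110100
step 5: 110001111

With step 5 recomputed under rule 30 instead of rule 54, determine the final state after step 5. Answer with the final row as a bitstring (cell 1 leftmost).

101000111

(re-executing step 5 under rule 30; state before step 5: 101110100)
step 5: 101000111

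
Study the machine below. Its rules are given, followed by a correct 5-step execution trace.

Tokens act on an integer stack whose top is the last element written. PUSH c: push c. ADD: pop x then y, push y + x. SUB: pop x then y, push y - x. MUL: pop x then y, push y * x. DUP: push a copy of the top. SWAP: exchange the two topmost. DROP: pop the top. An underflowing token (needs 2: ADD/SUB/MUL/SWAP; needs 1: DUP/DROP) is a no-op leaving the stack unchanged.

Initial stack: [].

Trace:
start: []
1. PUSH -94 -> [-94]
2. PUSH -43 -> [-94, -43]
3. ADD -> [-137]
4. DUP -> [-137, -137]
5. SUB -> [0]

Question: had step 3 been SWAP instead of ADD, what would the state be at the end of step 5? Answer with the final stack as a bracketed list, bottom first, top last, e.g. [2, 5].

[-43, 0]

(re-executing from step 3 with the substitution; state before step 3: [-94, -43])
3. SWAP -> [-43, -94]
4. DUP -> [-43, -94, -94]
5. SUB -> [-43, 0]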